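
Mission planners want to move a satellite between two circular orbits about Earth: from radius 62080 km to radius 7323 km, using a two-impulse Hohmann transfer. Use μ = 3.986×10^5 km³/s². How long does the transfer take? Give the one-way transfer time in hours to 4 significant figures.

t = 8.935 hours

Transfer-ellipse semi-major axis a_t = (r₁ + r₂)/2 = (62080 + 7323)/2 = 34701.5 km.
Transfer time t = π√(a_t³/μ) = π√((34701.5)³ / 3.986×10^5) = 32166 s.
Converting: 32166 s ÷ 3600 s/hour = 8.935 hours.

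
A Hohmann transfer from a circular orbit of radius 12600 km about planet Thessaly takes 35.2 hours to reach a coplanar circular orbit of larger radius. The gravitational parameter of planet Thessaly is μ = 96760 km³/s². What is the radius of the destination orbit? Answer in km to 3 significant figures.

Transfer time t = 35.2 hours = 1.2672×10^5 s, and t = π√(a_t³/μ).
So a_t = (μ t²/π²)^(1/3) = (96760 × (1.2672×10^5)² / π²)^(1/3) = 53996 km.
Since a_t = (r₁ + r₂)/2, r₂ = 2a_t − r₁ = 2×53996 − 12600 = 95392 km.

r₂ = 95400 km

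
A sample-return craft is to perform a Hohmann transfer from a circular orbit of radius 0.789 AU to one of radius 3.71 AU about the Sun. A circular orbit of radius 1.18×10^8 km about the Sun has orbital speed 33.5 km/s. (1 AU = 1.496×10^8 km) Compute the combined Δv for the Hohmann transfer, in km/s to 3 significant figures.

From the circular-orbit relation v² = μ/r at r = 1.18×10^8 km: μ = v²r = (33.5)² × 1.18×10^8 = 1.32426×10^11 km³/s².
In km: r₁ = 0.789 × 1.496×10^8 = 1.180344×10^8 km; r₂ = 3.71 × 1.496×10^8 = 5.55016×10^8 km.
Transfer-ellipse semi-major axis a_t = (r₁ + r₂)/2 = (1.180344×10^8 + 5.55016×10^8)/2 = 3.365252×10^8 km.
Circular speed at r₁: v₁ = √(μ/r₁) = √(1.32426×10^11/1.180344×10^8) = 33.50 km/s.
On the transfer ellipse at r₁, v² = μ(2/r − 1/a) gives v_p = √[μ(2/r₁ − 1/a_t)] = 43.02 km/s.
First burn Δv₁ = |v_p − v₁| = 9.520 km/s.
Circular speed at r₂: v₂ = √(μ/r₂) = 15.447 km/s.
Transfer-orbit speed at r₂: v_a = √[μ(2/r₂ − 1/a_t)] = 9.1481 km/s.
Second burn Δv₂ = |v₂ − v_a| = 6.299 km/s.
Total Δv = Δv₁ + Δv₂ = 15.82 km/s.

Δv = 15.8 km/s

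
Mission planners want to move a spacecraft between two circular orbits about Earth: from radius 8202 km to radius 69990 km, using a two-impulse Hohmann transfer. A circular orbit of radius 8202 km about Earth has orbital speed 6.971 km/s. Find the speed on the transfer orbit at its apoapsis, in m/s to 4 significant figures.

From the circular-orbit relation v² = μ/r at r = 8202 km: μ = v²r = (6.971)² × 8202 = 3.98575×10^5 km³/s².
Semi-major axis of the transfer orbit: a_t = (8202 + 69990)/2 = 39096 km.
At apoapsis, r = 69990 km.
Vis-viva: v = √[μ(2/r − 1/a_t)] = √[3.98575×10^5 × (2/69990 − 1/39096)] = 1.093 km/s.

v = 1093 m/s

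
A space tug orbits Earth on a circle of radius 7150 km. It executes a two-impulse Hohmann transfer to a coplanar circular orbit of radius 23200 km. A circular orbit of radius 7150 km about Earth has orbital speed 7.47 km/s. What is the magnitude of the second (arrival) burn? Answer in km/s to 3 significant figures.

Δv₂ = 1.30 km/s

From the circular-orbit relation v² = μ/r at r = 7150 km: μ = v²r = (7.47)² × 7150 = 3.98976×10^5 km³/s².
Transfer-ellipse semi-major axis a_t = (r₁ + r₂)/2 = (7150 + 23200)/2 = 15175 km.
Circular speed at r = 23200 km: v_c = √(μ/r) = 4.147 km/s.
Vis-viva on the transfer ellipse at r = 23200 km gives v_t = √[μ(2/r − 1/a_t)] = 2.847 km/s.
Δv₂ = |v_t − v_c| = |2.847 − 4.147| = 1.300 km/s.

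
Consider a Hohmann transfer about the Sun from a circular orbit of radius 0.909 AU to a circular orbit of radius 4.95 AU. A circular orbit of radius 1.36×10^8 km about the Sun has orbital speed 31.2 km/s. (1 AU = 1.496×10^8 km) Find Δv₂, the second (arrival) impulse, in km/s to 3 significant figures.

Δv₂ = 5.92 km/s

From the circular-orbit relation v² = μ/r at r = 1.36×10^8 km: μ = v²r = (31.2)² × 1.36×10^8 = 1.32388×10^11 km³/s².
In km: r₁ = 0.909 × 1.496×10^8 = 1.359864×10^8 km; r₂ = 4.95 × 1.496×10^8 = 7.4052×10^8 km.
Transfer-ellipse semi-major axis a_t = (r₁ + r₂)/2 = (1.359864×10^8 + 7.4052×10^8)/2 = 4.382532×10^8 km.
Circular speed at r = 7.4052×10^8 km: v_c = √(μ/r) = 13.371 km/s.
Transfer-orbit speed at the same r (vis-viva, a = a_t): v_t = √[μ(2/r − 1/a_t)] = 7.4480 km/s.
Δv₂ = |v_t − v_c| = |7.4480 − 13.371| = 5.923 km/s.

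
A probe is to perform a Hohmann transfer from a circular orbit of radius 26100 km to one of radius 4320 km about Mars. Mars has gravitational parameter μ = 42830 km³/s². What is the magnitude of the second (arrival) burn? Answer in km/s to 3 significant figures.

Δv₂ = 0.976 km/s

Semi-major axis of the transfer orbit: a_t = (26100 + 4320)/2 = 15210 km.
Circular speed at r = 4320 km: v_c = √(μ/r) = 3.149 km/s.
Vis-viva on the transfer ellipse at r = 4320 km gives v_t = √[μ(2/r − 1/a_t)] = 4.125 km/s.
Δv₂ = |v_t − v_c| = |4.125 − 3.149| = 0.9760 km/s.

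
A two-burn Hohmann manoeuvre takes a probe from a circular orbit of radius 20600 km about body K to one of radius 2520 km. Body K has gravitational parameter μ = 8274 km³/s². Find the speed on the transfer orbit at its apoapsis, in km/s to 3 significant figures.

Transfer-ellipse semi-major axis a_t = (r₁ + r₂)/2 = (20600 + 2520)/2 = 11560 km.
The apoapsis of the transfer ellipse is at r = 20600 km.
From the vis-viva equation, v = √[μ(2/r − 1/a_t)] = 0.2959 km/s.

v = 0.296 km/s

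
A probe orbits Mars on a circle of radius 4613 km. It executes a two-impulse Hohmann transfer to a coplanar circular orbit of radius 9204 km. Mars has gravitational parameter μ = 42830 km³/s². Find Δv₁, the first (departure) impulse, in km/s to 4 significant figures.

Δv₁ = 0.4700 km/s

The Hohmann ellipse has a_t = (r₁ + r₂)/2 = 6908.5 km.
On the circular orbit at r = 4613 km, v_c = √(μ/r) = 3.047 km/s.
Vis-viva on the transfer ellipse at r = 4613 km gives v_t = √[μ(2/r − 1/a_t)] = 3.517 km/s.
Δv₁ = |v_t − v_c| = |3.517 − 3.047| = 0.4700 km/s.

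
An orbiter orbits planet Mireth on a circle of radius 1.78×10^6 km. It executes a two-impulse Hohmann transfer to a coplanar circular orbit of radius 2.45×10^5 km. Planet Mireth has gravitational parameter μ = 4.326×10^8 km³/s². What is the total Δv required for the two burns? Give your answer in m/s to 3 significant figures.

Δv = 21600 m/s

Semi-major axis of the transfer orbit: a_t = (1.780×10^6 + 2.450×10^5)/2 = 1.0125×10^6 km.
At r₁ the circular-orbit speed is v₁ = √(μ/r₁) = 15.58954 km/s.
Transfer-orbit speed at r₁ (vis-viva): v_a = √[μ(2/r₁ − 1/a_t)] = 7.668648 km/s.
First burn Δv₁ = |v_a − v₁| = 7.9209 km/s.
Circular speed at r₂: v₂ = √(μ/r₂) = 42.020 km/s.
Transfer-orbit speed at r₂: v_p = √[μ(2/r₂ − 1/a_t)] = 55.715 km/s.
Second burn Δv₂ = |v₂ − v_p| = 13.695 km/s.
Total Δv = Δv₁ + Δv₂ = 21.62 km/s.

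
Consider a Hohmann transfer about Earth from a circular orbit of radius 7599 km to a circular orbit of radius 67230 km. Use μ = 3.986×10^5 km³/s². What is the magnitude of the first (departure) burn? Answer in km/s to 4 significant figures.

Semi-major axis of the transfer orbit: a_t = (7599 + 67230)/2 = 37414.5 km.
On the circular orbit at r = 7599 km, v_c = √(μ/r) = 7.2425 km/s.
Transfer-orbit speed at the same r (vis-viva, a = a_t): v_t = √[μ(2/r − 1/a_t)] = 9.7085 km/s.
Δv₁ = |v_t − v_c| = |9.7085 − 7.2425| = 2.466 km/s.

Δv₁ = 2.466 km/s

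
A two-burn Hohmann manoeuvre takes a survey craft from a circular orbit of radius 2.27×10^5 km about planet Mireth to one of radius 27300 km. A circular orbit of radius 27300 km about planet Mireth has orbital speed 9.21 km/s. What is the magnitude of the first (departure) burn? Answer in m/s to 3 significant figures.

Δv₁ = 1710 m/s

From the circular-orbit relation v² = μ/r at r = 27300 km: μ = v²r = (9.21)² × 27300 = 2.31570×10^6 km³/s².
The Hohmann ellipse has a_t = (r₁ + r₂)/2 = 1.2715×10^5 km.
Circular speed at r = 2.270×10^5 km: v_c = √(μ/r) = 3.194 km/s.
Vis-viva on the transfer ellipse at r = 2.270×10^5 km gives v_t = √[μ(2/r − 1/a_t)] = 1.480 km/s.
Δv₁ = |v_t − v_c| = |1.480 − 3.194| = 1.714 km/s.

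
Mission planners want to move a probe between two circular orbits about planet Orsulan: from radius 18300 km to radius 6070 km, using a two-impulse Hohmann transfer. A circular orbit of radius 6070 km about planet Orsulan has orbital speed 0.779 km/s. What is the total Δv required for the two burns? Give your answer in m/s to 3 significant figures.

Δv = 308 m/s

From the circular-orbit relation v² = μ/r at r = 6070 km: μ = v²r = (0.779)² × 6070 = 3683.52 km³/s².
Semi-major axis of the transfer orbit: a_t = (18300 + 6070)/2 = 12185 km.
Circular speed at r₁: v₁ = √(μ/r₁) = √(3683.52/18300) = 0.44865 km/s.
On the transfer ellipse at r₁, v² = μ(2/r − 1/a) gives v_a = √[μ(2/r₁ − 1/a_t)] = 0.31666 km/s.
First burn Δv₁ = |v_a − v₁| = 0.1320 km/s.
At r₂, v₂ = √(μ/r₂) = 0.7790 km/s.
Transfer-orbit speed at r₂: v_p = √[μ(2/r₂ − 1/a_t)] = 0.9547 km/s.
Second burn Δv₂ = |v₂ − v_p| = 0.1757 km/s.
Total Δv = Δv₁ + Δv₂ = 0.3077 km/s.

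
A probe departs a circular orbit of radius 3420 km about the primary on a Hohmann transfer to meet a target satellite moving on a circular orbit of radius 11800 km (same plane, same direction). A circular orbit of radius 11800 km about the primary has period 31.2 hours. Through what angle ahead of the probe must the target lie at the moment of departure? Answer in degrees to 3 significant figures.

φ = 86.8°

From Kepler's third law T² = 4π²r³/μ at r = 11800 km, T = 31.2 hours = 31.2 × 3600 s = 1.1232×10^5 s: μ = 4π²r³/T² = 5141.52 km³/s².
Semi-major axis of the transfer orbit: a_t = (3420 + 11800)/2 = 7610 km.
Transfer time t = π√(a_t³/μ) = 29090 s.
Target angular speed ω₂ = √(μ/r₂³) = 5.594×10^-5 rad/s.
Angle swept by the target during transfer: ω₂·t = 1.627 rad = 93.22°.
Arrival is 180° from departure on the ellipse, so φ = 180° − 93.22° = 86.8°.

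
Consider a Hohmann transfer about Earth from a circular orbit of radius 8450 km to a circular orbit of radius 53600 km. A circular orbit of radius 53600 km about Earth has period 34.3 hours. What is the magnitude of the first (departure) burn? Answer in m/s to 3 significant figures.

Δv₁ = 2160 m/s

From Kepler's third law T² = 4π²r³/μ at r = 53600 km, T = 34.3 hours = 34.3 × 3600 s = 1.2348×10^5 s: μ = 4π²r³/T² = 3.98713×10^5 km³/s².
Semi-major axis of the transfer orbit: a_t = (8450 + 53600)/2 = 31025 km.
Circular speed at r = 8450 km: v_c = √(μ/r) = 6.869 km/s.
Vis-viva on the transfer ellipse at r = 8450 km gives v_t = √[μ(2/r − 1/a_t)] = 9.029 km/s.
Δv₁ = |v_t − v_c| = |9.029 − 6.869| = 2.160 km/s.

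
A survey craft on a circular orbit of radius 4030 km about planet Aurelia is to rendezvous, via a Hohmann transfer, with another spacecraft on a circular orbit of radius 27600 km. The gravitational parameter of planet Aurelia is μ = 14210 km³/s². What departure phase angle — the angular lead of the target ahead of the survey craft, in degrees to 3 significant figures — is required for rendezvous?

φ = 102°

Semi-major axis of the transfer orbit: a_t = (4030 + 27600)/2 = 15815 km.
The half-period of the transfer ellipse is t = π√(a_t³/μ) = 52415 s.
Target angular speed ω₂ = √(μ/r₂³) = 2.5998×10^-5 rad/s.
Angle swept by the target during transfer: ω₂·t = 1.3627 rad = 78.08°.
Arrival is 180° from departure on the ellipse, so φ = 180° − 78.08° = 102°.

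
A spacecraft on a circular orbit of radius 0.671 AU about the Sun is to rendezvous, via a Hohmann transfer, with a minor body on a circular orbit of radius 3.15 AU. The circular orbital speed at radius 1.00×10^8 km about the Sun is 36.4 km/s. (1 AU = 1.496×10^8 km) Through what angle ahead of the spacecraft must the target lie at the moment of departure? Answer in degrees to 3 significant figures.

φ = 95.0°

From the circular-orbit relation v² = μ/r at r = 1.00×10^8 km: μ = v²r = (36.4)² × 1.00×10^8 = 1.32496×10^11 km³/s².
In km: r₁ = 0.671 × 1.496×10^8 = 1.003816×10^8 km; r₂ = 3.15 × 1.496×10^8 = 4.7124×10^8 km.
The Hohmann ellipse has a_t = (r₁ + r₂)/2 = 2.858108×10^8 km.
The half-period of the transfer ellipse is t = π√(a_t³/μ) = 4.1703×10^7 s.
The target's mean motion on its circular orbit is ω₂ = √(μ/r₂³) = 3.5583×10^-8 rad/s.
Angle swept by the target during transfer: ω₂·t = 1.4839 rad = 85.02°.
Arrival is 180° from departure on the ellipse, so φ = 180° − 85.02° = 95.0°.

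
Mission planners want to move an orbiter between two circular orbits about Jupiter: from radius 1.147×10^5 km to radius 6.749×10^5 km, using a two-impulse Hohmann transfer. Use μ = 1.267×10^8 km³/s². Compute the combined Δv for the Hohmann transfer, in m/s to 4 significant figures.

Δv = 16540 m/s

Semi-major axis of the transfer orbit: a_t = (1.147×10^5 + 6.749×10^5)/2 = 3.948×10^5 km.
Circular speed at r₁: v₁ = √(μ/r₁) = √(1.267×10^8/1.147×10^5) = 33.236 km/s.
On the transfer ellipse at r₁, vis-viva gives v_p = √[μ(2/r₁ − 1/a_t)] = 43.455 km/s.
First burn Δv₁ = |v_p − v₁| = 10.22 km/s.
Circular speed at r₂: v₂ = √(μ/r₂) = 13.7015 km/s.
Transfer-orbit speed at r₂: v_a = √[μ(2/r₂ − 1/a_t)] = 7.38519 km/s.
Second burn Δv₂ = |v₂ − v_a| = 6.316 km/s.
Δv = Δv₁ + Δv₂ = 10.22 + 6.316 = 16.54 km/s.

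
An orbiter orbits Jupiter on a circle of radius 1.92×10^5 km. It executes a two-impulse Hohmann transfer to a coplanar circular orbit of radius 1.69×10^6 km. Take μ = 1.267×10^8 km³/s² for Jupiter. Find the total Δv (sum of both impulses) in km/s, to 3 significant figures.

Semi-major axis of the transfer orbit: a_t = (1.920×10^5 + 1.690×10^6)/2 = 9.410×10^5 km.
Circular speed at r₁: v₁ = √(μ/r₁) = √(1.267×10^8/1.920×10^5) = 25.68844 km/s.
Transfer-orbit speed at r₁ (v² = μ(2/r − 1/a)): v_p = √[μ(2/r₁ − 1/a_t)] = 34.42597 km/s.
First burn Δv₁ = |v_p − v₁| = 8.7375 km/s.
At r₂, v₂ = √(μ/r₂) = 8.6585 km/s.
Transfer-orbit speed at r₂: v_a = √[μ(2/r₂ − 1/a_t)] = 3.9111 km/s.
Second burn Δv₂ = |v₂ − v_a| = 4.7474 km/s.
Δv = Δv₁ + Δv₂ = 8.7375 + 4.7474 = 13.48 km/s.

Δv = 13.5 km/s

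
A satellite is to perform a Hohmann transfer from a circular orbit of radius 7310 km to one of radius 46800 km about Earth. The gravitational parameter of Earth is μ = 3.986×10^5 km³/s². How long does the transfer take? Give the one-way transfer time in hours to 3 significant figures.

The Hohmann ellipse has a_t = (r₁ + r₂)/2 = 27055 km.
Transfer time t = π√(a_t³/μ) = π√((27055)³ / 3.986×10^5) = 22140 s.
Converting: 22140 s ÷ 3600 s/hour = 6.15 hours.

t = 6.15 hours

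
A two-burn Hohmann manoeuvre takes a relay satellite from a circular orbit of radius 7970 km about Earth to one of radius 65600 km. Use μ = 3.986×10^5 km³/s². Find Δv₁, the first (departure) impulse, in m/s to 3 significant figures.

The Hohmann ellipse has a_t = (r₁ + r₂)/2 = 36785 km.
On the circular orbit at r = 7970 km, v_c = √(μ/r) = 7.072 km/s.
Transfer-orbit speed at the same r (vis-viva, a = a_t): v_t = √[μ(2/r − 1/a_t)] = 9.444 km/s.
Δv₁ = |v_t − v_c| = |9.444 − 7.072| = 2.372 km/s.

Δv₁ = 2370 m/s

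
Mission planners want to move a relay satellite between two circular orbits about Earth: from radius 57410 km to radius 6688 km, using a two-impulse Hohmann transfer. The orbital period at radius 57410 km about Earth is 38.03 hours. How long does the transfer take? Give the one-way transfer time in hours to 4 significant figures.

t = 7.931 hours

From Kepler's third law T² = 4π²r³/μ at r = 57410 km, T = 38.03 hours = 38.03 × 3600 s = 1.36908×10^5 s: μ = 4π²r³/T² = 3.98533×10^5 km³/s².
Transfer-ellipse semi-major axis a_t = (r₁ + r₂)/2 = (57410 + 6688)/2 = 32049 km.
Half the transfer-orbit period gives t = π√(a_t³/μ) = 28550 s.
Converting: 28550 s ÷ 3600 s/hour = 7.931 hours.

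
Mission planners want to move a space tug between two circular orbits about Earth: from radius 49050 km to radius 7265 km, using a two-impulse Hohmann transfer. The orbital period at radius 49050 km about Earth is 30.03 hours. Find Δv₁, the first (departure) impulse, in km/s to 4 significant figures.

Δv₁ = 1.403 km/s

From Kepler's third law T² = 4π²r³/μ at r = 49050 km, T = 30.03 hours = 30.03 × 3600 s = 1.08108×10^5 s: μ = 4π²r³/T² = 3.98622×10^5 km³/s².
Semi-major axis of the transfer orbit: a_t = (49050 + 7265)/2 = 28157.5 km.
Circular speed at r = 49050 km: v_c = √(μ/r) = 2.851 km/s.
Transfer-orbit speed at the same r (vis-viva, a = a_t): v_t = √[μ(2/r − 1/a_t)] = 1.448 km/s.
Δv₁ = |v_t − v_c| = |1.448 − 2.851| = 1.403 km/s.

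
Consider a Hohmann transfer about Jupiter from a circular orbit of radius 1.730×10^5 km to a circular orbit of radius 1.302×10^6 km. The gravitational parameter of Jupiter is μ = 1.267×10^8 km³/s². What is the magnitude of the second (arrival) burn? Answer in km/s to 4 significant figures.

Semi-major axis of the transfer orbit: a_t = (1.730×10^5 + 1.302×10^6)/2 = 7.375×10^5 km.
Circular speed at r = 1.302×10^6 km: v_c = √(μ/r) = 9.865 km/s.
Vis-viva on the transfer ellipse at r = 1.302×10^6 km gives v_t = √[μ(2/r − 1/a_t)] = 4.778 km/s.
Δv₂ = |v_t − v_c| = |4.778 − 9.865| = 5.087 km/s.

Δv₂ = 5.087 km/s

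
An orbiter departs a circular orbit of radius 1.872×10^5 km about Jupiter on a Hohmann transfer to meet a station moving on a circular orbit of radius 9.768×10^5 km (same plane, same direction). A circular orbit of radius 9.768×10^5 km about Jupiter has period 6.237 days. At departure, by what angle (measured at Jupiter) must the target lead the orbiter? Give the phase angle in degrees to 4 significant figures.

φ = 97.22°

From Kepler's third law T² = 4π²r³/μ at r = 9.768×10^5 km, T = 6.237 days = 6.237 × 86400 s = 5.388768×10^5 s: μ = 4π²r³/T² = 1.26706×10^8 km³/s².
The Hohmann ellipse has a_t = (r₁ + r₂)/2 = 5.820×10^5 km.
Transfer time t = π√(a_t³/μ) = 1.23918×10^5 s.
The target's mean motion on its circular orbit is ω₂ = √(μ/r₂³) = 1.16598×10^-5 rad/s.
Angle swept by the target during transfer: ω₂·t = 1.44486 rad = 82.78°.
The orbiter traverses 180° on the transfer ellipse, so the target must lead by 180° − 82.78° = 97.22°.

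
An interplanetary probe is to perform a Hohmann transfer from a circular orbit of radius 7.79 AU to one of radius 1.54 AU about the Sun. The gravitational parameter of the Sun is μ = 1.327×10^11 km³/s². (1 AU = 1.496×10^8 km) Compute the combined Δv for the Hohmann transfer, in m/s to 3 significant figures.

Δv = 11600 m/s

In km: r₁ = 7.79 × 1.496×10^8 = 1.165384×10^9 km; r₂ = 1.54 × 1.496×10^8 = 2.30384×10^8 km.
Semi-major axis of the transfer orbit: a_t = (1.165384×10^9 + 2.30384×10^8)/2 = 6.97884×10^8 km.
At r₁ the circular-orbit speed is v₁ = √(μ/r₁) = 10.671 km/s.
On the transfer ellipse at r₁, vis-viva gives v_a = √[μ(2/r₁ − 1/a_t)] = 6.1311 km/s.
First burn Δv₁ = |v_a − v₁| = 4.540 km/s.
Circular speed at r₂: v₂ = √(μ/r₂) = 24.000 km/s.
Transfer-orbit speed at r₂: v_p = √[μ(2/r₂ − 1/a_t)] = 31.014 km/s.
Second burn Δv₂ = |v₂ − v_p| = 7.014 km/s.
Δv = Δv₁ + Δv₂ = 4.540 + 7.014 = 11.55 km/s.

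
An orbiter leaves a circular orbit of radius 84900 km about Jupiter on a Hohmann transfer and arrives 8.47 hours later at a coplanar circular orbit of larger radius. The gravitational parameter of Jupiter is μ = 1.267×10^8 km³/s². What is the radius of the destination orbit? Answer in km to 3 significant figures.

r₂ = 3.72×10^5 km

Transfer time t = 8.47 hours = 30492 s, and t = π√(a_t³/μ).
So a_t = (μ t²/π²)^(1/3) = (1.267×10^8 × (30492)² / π²)^(1/3) = 2.2853×10^5 km.
Since a_t = (r₁ + r₂)/2, r₂ = 2a_t − r₁ = 2×2.2853×10^5 − 84900 = 3.7216×10^5 km.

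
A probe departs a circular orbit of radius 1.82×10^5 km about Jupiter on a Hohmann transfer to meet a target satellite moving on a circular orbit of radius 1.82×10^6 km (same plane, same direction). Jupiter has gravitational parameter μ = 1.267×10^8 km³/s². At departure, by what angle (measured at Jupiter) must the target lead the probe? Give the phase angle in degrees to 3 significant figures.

φ = 107°

Semi-major axis of the transfer orbit: a_t = (1.820×10^5 + 1.820×10^6)/2 = 1.001×10^6 km.
The half-period of the transfer ellipse is t = π√(a_t³/μ) = 2.7952×10^5 s.
Target angular speed ω₂ = √(μ/r₂³) = 4.5844×10^-6 rad/s.
Angle swept by the target during transfer: ω₂·t = 1.2814 rad = 73.42°.
The probe traverses 180° on the transfer ellipse, so the target must lead by 180° − 73.42° = 107°.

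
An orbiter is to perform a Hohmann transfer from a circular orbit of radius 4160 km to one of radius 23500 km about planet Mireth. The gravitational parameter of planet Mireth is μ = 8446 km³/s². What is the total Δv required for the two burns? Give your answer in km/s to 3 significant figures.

Δv = 0.703 km/s

Semi-major axis of the transfer orbit: a_t = (4160 + 23500)/2 = 13830 km.
Circular speed at r₁: v₁ = √(μ/r₁) = √(8446/4160) = 1.4249 km/s.
On the transfer ellipse at r₁, v² = μ(2/r − 1/a) gives v_p = √[μ(2/r₁ − 1/a_t)] = 1.8574 km/s.
First burn Δv₁ = |v_p − v₁| = 0.4325 km/s.
At r₂, v₂ = √(μ/r₂) = 0.5995 km/s.
Transfer-orbit speed at r₂: v_a = √[μ(2/r₂ − 1/a_t)] = 0.3288 km/s.
Second burn Δv₂ = |v₂ − v_a| = 0.2707 km/s.
Δv = Δv₁ + Δv₂ = 0.4325 + 0.2707 = 0.7032 km/s.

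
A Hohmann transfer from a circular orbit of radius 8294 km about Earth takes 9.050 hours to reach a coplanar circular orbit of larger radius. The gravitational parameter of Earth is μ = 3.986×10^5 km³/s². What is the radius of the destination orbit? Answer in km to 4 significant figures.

r₂ = 61700 km

Transfer time t = 9.050 hours = 32580 s, and t = π√(a_t³/μ).
So a_t = (μ t²/π²)^(1/3) = (3.986×10^5 × (32580)² / π²)^(1/3) = 34998 km.
Since a_t = (r₁ + r₂)/2, r₂ = 2a_t − r₁ = 2×34998 − 8294 = 61702 km.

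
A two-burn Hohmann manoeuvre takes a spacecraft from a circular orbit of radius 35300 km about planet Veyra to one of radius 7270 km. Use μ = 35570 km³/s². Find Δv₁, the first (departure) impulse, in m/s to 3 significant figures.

The Hohmann ellipse has a_t = (r₁ + r₂)/2 = 21285 km.
On the circular orbit at r = 35300 km, v_c = √(μ/r) = 1.00382 km/s.
Vis-viva on the transfer ellipse at r = 35300 km gives v_t = √[μ(2/r − 1/a_t)] = 0.586658 km/s.
Δv₁ = |v_t − v_c| = |0.586658 − 1.00382| = 0.4172 km/s.

Δv₁ = 417 m/s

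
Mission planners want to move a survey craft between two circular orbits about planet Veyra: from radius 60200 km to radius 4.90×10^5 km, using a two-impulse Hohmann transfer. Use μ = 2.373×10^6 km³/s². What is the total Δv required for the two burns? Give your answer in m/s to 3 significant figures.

The Hohmann ellipse has a_t = (r₁ + r₂)/2 = 2.751×10^5 km.
At r₁ the circular-orbit speed is v₁ = √(μ/r₁) = 6.278 km/s.
Transfer-orbit speed at r₁ (vis-viva equation): v_p = √[μ(2/r₁ − 1/a_t)] = 8.379 km/s.
First burn Δv₁ = |v_p − v₁| = 2.101 km/s.
Circular speed at r₂: v₂ = √(μ/r₂) = 2.2006 km/s.
Transfer-orbit speed at r₂: v_a = √[μ(2/r₂ − 1/a_t)] = 1.0294 km/s.
Second burn Δv₂ = |v₂ − v_a| = 1.171 km/s.
Total Δv = Δv₁ + Δv₂ = 3.272 km/s.

Δv = 3270 m/s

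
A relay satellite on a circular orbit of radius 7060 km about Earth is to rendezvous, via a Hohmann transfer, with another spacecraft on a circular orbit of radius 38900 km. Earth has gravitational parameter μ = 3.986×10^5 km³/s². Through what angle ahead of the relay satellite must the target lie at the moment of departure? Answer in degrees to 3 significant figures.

Transfer-ellipse semi-major axis a_t = (r₁ + r₂)/2 = (7060 + 38900)/2 = 22980 km.
The half-period of the transfer ellipse is t = π√(a_t³/μ) = 17334 s.
Target angular speed ω₂ = √(μ/r₂³) = 8.2289×10^-5 rad/s.
Angle swept by the target during transfer: ω₂·t = 1.4264 rad = 81.73°.
Arrival is 180° from departure on the ellipse, so φ = 180° − 81.73° = 98.3°.

φ = 98.3°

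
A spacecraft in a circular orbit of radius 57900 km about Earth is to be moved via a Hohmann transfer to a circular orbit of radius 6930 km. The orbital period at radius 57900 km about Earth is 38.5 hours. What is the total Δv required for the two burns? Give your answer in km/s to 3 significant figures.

Δv = 3.96 km/s

From Kepler's third law T² = 4π²r³/μ at r = 57900 km, T = 38.5 hours = 38.5 × 3600 s = 1.386×10^5 s: μ = 4π²r³/T² = 3.98905×10^5 km³/s².
Transfer-ellipse semi-major axis a_t = (r₁ + r₂)/2 = (57900 + 6930)/2 = 32415 km.
At r₁ the circular-orbit speed is v₁ = √(μ/r₁) = 2.625 km/s.
Transfer-orbit speed at r₁ (vis-viva equation): v_a = √[μ(2/r₁ − 1/a_t)] = 1.214 km/s.
First burn Δv₁ = |v_a − v₁| = 1.411 km/s.
At r₂, v₂ = √(μ/r₂) = 7.587 km/s.
Transfer-orbit speed at r₂: v_p = √[μ(2/r₂ − 1/a_t)] = 10.14 km/s.
Second burn Δv₂ = |v₂ − v_p| = 2.553 km/s.
Δv = Δv₁ + Δv₂ = 1.411 + 2.553 = 3.964 km/s.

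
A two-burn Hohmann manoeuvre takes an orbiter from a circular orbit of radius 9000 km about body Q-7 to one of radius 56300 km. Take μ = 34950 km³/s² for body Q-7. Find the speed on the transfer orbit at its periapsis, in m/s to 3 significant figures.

The Hohmann ellipse has a_t = (r₁ + r₂)/2 = 32650 km.
At periapsis, r = 9000 km.
From the vis-viva equation, v = √[μ(2/r − 1/a_t)] = 2.588 km/s.

v = 2590 m/s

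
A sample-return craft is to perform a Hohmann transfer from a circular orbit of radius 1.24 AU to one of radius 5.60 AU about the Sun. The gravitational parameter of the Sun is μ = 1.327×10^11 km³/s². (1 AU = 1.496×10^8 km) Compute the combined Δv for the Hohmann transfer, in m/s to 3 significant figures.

In km: r₁ = 1.24 × 1.496×10^8 = 1.85504×10^8 km; r₂ = 5.60 × 1.496×10^8 = 8.3776×10^8 km.
Semi-major axis of the transfer orbit: a_t = (1.85504×10^8 + 8.3776×10^8)/2 = 5.11632×10^8 km.
Circular speed at r₁: v₁ = √(μ/r₁) = √(1.327×10^11/1.85504×10^8) = 26.746 km/s.
Transfer-orbit speed at r₁ (vis-viva equation): v_p = √[μ(2/r₁ − 1/a_t)] = 34.225 km/s.
First burn Δv₁ = |v_p − v₁| = 7.479 km/s.
Circular speed at r₂: v₂ = √(μ/r₂) = 12.5857 km/s.
Transfer-orbit speed at r₂: v_a = √[μ(2/r₂ − 1/a_t)] = 7.57833 km/s.
Second burn Δv₂ = |v₂ − v_a| = 5.007 km/s.
Δv = Δv₁ + Δv₂ = 7.479 + 5.007 = 12.49 km/s.

Δv = 12500 m/s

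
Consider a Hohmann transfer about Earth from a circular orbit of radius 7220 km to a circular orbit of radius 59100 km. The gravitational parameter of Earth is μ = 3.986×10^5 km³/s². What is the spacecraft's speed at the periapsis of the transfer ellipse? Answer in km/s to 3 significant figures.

The Hohmann ellipse has a_t = (r₁ + r₂)/2 = 33160 km.
The periapsis of the transfer ellipse is at r = 7220 km.
Applying v² = μ(2/r − 1/a_t): v = 9.919 km/s.

v = 9.92 km/s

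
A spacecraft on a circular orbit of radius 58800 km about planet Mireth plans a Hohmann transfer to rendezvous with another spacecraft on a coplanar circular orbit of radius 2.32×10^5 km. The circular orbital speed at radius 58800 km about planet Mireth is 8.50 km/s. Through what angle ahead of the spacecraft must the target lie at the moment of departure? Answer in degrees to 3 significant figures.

φ = 90.7°

From the circular-orbit relation v² = μ/r at r = 58800 km: μ = v²r = (8.50)² × 58800 = 4.24830×10^6 km³/s².
The Hohmann ellipse has a_t = (r₁ + r₂)/2 = 1.454×10^5 km.
The half-period of the transfer ellipse is t = π√(a_t³/μ) = 84506 s.
Target angular speed ω₂ = √(μ/r₂³) = 1.8445×10^-5 rad/s.
Angle swept by the target during transfer: ω₂·t = 1.5587 rad = 89.31°.
Arrival is 180° from departure on the ellipse, so φ = 180° − 89.31° = 90.7°.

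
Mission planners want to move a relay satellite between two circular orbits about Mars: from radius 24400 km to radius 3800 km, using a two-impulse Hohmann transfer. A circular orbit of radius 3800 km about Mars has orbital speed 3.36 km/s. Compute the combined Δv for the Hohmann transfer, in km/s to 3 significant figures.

From the circular-orbit relation v² = μ/r at r = 3800 km: μ = v²r = (3.36)² × 3800 = 42900.5 km³/s².
The Hohmann ellipse has a_t = (r₁ + r₂)/2 = 14100 km.
Circular speed at r₁: v₁ = √(μ/r₁) = √(42900.5/24400) = 1.326 km/s.
Transfer-orbit speed at r₁ (vis-viva equation): v_a = √[μ(2/r₁ − 1/a_t)] = 0.6884 km/s.
First burn Δv₁ = |v_a − v₁| = 0.6376 km/s.
At r₂, v₂ = √(μ/r₂) = 3.360 km/s.
Transfer-orbit speed at r₂: v_p = √[μ(2/r₂ − 1/a_t)] = 4.420 km/s.
Second burn Δv₂ = |v₂ − v_p| = 1.060 km/s.
Total Δv = Δv₁ + Δv₂ = 1.698 km/s.

Δv = 1.70 km/s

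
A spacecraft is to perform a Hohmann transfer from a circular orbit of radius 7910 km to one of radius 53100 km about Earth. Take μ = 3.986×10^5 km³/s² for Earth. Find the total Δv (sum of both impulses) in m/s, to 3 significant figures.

Δv = 3610 m/s

The Hohmann ellipse has a_t = (r₁ + r₂)/2 = 30505 km.
Circular speed at r₁: v₁ = √(μ/r₁) = √(3.986×10^5/7910) = 7.099 km/s.
On the transfer ellipse at r₁, vis-viva equation gives v_p = √[μ(2/r₁ − 1/a_t)] = 9.366 km/s.
First burn Δv₁ = |v_p − v₁| = 2.267 km/s.
At r₂, v₂ = √(μ/r₂) = 2.740 km/s.
Transfer-orbit speed at r₂: v_a = √[μ(2/r₂ − 1/a_t)] = 1.395 km/s.
Second burn Δv₂ = |v₂ − v_a| = 1.345 km/s.
Total Δv = Δv₁ + Δv₂ = 3.612 km/s.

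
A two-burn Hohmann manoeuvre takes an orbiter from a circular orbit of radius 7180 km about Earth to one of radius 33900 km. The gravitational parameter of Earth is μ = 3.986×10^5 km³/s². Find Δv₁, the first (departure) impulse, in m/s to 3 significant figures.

The Hohmann ellipse has a_t = (r₁ + r₂)/2 = 20540 km.
On the circular orbit at r = 7180 km, v_c = √(μ/r) = 7.451 km/s.
Transfer-orbit speed at the same r (vis-viva, a = a_t): v_t = √[μ(2/r − 1/a_t)] = 9.572 km/s.
Δv₁ = |v_t − v_c| = |9.572 − 7.451| = 2.121 km/s.

Δv₁ = 2120 m/s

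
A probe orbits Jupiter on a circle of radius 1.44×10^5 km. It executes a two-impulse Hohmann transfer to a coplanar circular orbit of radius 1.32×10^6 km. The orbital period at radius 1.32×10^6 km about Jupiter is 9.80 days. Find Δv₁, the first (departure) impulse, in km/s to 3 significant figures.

Δv₁ = 10.2 km/s

From Kepler's third law T² = 4π²r³/μ at r = 1.32×10^6 km, T = 9.80 days = 9.80 × 86400 s = 8.4672×10^5 s: μ = 4π²r³/T² = 1.26649×10^8 km³/s².
Transfer-ellipse semi-major axis a_t = (r₁ + r₂)/2 = (1.440×10^5 + 1.320×10^6)/2 = 7.320×10^5 km.
Circular speed at r = 1.440×10^5 km: v_c = √(μ/r) = 29.656 km/s.
Vis-viva on the transfer ellipse at r = 1.440×10^5 km gives v_t = √[μ(2/r − 1/a_t)] = 39.825 km/s.
Δv₁ = |v_t − v_c| = |39.825 − 29.656| = 10.17 km/s.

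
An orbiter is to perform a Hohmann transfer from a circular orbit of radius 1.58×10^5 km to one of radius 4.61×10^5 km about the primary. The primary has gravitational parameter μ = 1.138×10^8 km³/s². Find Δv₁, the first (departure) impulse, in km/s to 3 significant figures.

Transfer-ellipse semi-major axis a_t = (r₁ + r₂)/2 = (1.580×10^5 + 4.610×10^5)/2 = 3.095×10^5 km.
Circular speed at r = 1.580×10^5 km: v_c = √(μ/r) = 26.838 km/s.
Transfer-orbit speed at the same r (vis-viva, a = a_t): v_t = √[μ(2/r − 1/a_t)] = 32.754 km/s.
Δv₁ = |v_t − v_c| = |32.754 − 26.838| = 5.916 km/s.

Δv₁ = 5.92 km/s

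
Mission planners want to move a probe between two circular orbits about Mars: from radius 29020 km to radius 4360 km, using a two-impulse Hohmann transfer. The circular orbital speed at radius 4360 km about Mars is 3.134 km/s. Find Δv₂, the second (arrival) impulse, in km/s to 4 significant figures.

Δv₂ = 0.9986 km/s

From the circular-orbit relation v² = μ/r at r = 4360 km: μ = v²r = (3.134)² × 4360 = 42823.7 km³/s².
Transfer-ellipse semi-major axis a_t = (r₁ + r₂)/2 = (29020 + 4360)/2 = 16690 km.
Circular speed at r = 4360 km: v_c = √(μ/r) = 3.1340 km/s.
Vis-viva on the transfer ellipse at r = 4360 km gives v_t = √[μ(2/r − 1/a_t)] = 4.1326 km/s.
Δv₂ = |v_t − v_c| = |4.1326 − 3.1340| = 0.9986 km/s.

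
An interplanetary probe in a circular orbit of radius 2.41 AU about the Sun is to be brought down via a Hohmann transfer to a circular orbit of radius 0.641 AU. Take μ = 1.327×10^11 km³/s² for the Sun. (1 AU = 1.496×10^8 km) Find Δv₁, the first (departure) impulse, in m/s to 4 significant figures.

In km: r₁ = 2.41 × 1.496×10^8 = 3.60536×10^8 km; r₂ = 0.641 × 1.496×10^8 = 9.58936×10^7 km.
Semi-major axis of the transfer orbit: a_t = (3.60536×10^8 + 9.58936×10^7)/2 = 2.282148×10^8 km.
Circular speed at r = 3.60536×10^8 km: v_c = √(μ/r) = 19.185 km/s.
Vis-viva on the transfer ellipse at r = 3.60536×10^8 km gives v_t = √[μ(2/r − 1/a_t)] = 12.436 km/s.
Δv₁ = |v_t − v_c| = |12.436 − 19.185| = 6.749 km/s.

Δv₁ = 6749 m/s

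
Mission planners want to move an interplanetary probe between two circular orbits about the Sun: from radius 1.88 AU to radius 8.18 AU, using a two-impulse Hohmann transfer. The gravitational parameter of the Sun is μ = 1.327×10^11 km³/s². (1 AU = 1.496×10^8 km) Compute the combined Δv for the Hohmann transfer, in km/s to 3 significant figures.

Δv = 10.0 km/s

In km: r₁ = 1.88 × 1.496×10^8 = 2.81248×10^8 km; r₂ = 8.18 × 1.496×10^8 = 1.223728×10^9 km.
Transfer-ellipse semi-major axis a_t = (r₁ + r₂)/2 = (2.81248×10^8 + 1.223728×10^9)/2 = 7.52488×10^8 km.
At r₁ the circular-orbit speed is v₁ = √(μ/r₁) = 21.7215 km/s.
On the transfer ellipse at r₁, vis-viva equation gives v_p = √[μ(2/r₁ − 1/a_t)] = 27.7002 km/s.
First burn Δv₁ = |v_p − v₁| = 5.979 km/s.
Circular speed at r₂: v₂ = √(μ/r₂) = 10.413 km/s.
Transfer-orbit speed at r₂: v_a = √[μ(2/r₂ − 1/a_t)] = 6.3663 km/s.
Second burn Δv₂ = |v₂ − v_a| = 4.047 km/s.
Δv = Δv₁ + Δv₂ = 5.979 + 4.047 = 10.03 km/s.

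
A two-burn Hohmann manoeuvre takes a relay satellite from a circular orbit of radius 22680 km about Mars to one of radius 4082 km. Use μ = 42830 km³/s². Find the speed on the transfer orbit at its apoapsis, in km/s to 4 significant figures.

v = 0.7590 km/s

Semi-major axis of the transfer orbit: a_t = (22680 + 4082)/2 = 13381 km.
At apoapsis, r = 22680 km.
Vis-viva: v = √[μ(2/r − 1/a_t)] = √[42830 × (2/22680 − 1/13381)] = 0.7590 km/s.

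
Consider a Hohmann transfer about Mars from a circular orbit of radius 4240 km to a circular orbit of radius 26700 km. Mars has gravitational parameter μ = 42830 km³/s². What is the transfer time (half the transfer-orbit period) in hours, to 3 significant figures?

Semi-major axis of the transfer orbit: a_t = (4240 + 26700)/2 = 15470 km.
By Kepler's third law the transfer-orbit period is T = 2π√(a_t³/μ), so t = T/2 = 29210 s.
Converting: 29210 s ÷ 3600 s/hour = 8.11 hours.

t = 8.11 hours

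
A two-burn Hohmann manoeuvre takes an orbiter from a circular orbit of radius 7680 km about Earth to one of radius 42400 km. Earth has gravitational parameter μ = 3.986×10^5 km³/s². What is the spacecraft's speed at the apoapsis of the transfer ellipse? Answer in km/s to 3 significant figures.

v = 1.70 km/s

Transfer-ellipse semi-major axis a_t = (r₁ + r₂)/2 = (7680 + 42400)/2 = 25040 km.
The apoapsis of the transfer ellipse is at r = 42400 km.
Applying v² = μ(2/r − 1/a_t): v = 1.698 km/s.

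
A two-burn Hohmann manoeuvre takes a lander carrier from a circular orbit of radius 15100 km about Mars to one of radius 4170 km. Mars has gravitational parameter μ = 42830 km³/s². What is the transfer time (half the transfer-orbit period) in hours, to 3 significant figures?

Transfer-ellipse semi-major axis a_t = (r₁ + r₂)/2 = (15100 + 4170)/2 = 9635 km.
Transfer time t = π√(a_t³/μ) = π√((9635)³ / 42830) = 14360 s.
Converting: 14360 s ÷ 3600 s/hour = 3.99 hours.

t = 3.99 hours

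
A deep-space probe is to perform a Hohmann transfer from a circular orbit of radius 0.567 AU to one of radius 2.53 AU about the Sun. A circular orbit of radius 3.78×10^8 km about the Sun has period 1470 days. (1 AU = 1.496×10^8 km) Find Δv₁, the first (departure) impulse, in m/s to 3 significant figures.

Δv₁ = 11000 m/s

From Kepler's third law T² = 4π²r³/μ at r = 3.78×10^8 km, T = 1470 days = 1470 × 86400 s = 1.27008×10^8 s: μ = 4π²r³/T² = 1.32182×10^11 km³/s².
In km: r₁ = 0.567 × 1.496×10^8 = 8.48232×10^7 km; r₂ = 2.53 × 1.496×10^8 = 3.78488×10^8 km.
Transfer-ellipse semi-major axis a_t = (r₁ + r₂)/2 = (8.48232×10^7 + 3.78488×10^8)/2 = 2.316556×10^8 km.
On the circular orbit at r = 8.48232×10^7 km, v_c = √(μ/r) = 39.48 km/s.
Vis-viva on the transfer ellipse at r = 8.48232×10^7 km gives v_t = √[μ(2/r − 1/a_t)] = 50.46 km/s.
Δv₁ = |v_t − v_c| = |50.46 − 39.48| = 10.98 km/s.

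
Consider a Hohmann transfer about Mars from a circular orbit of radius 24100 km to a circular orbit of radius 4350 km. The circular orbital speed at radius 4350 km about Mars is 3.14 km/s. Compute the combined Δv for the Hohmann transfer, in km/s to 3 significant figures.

From the circular-orbit relation v² = μ/r at r = 4350 km: μ = v²r = (3.14)² × 4350 = 42889.3 km³/s².
The Hohmann ellipse has a_t = (r₁ + r₂)/2 = 14225 km.
At r₁ the circular-orbit speed is v₁ = √(μ/r₁) = 1.334 km/s.
On the transfer ellipse at r₁, v² = μ(2/r − 1/a) gives v_a = √[μ(2/r₁ − 1/a_t)] = 0.7377 km/s.
First burn Δv₁ = |v_a − v₁| = 0.5963 km/s.
Circular speed at r₂: v₂ = √(μ/r₂) = 3.1400 km/s.
Transfer-orbit speed at r₂: v_p = √[μ(2/r₂ − 1/a_t)] = 4.0871 km/s.
Second burn Δv₂ = |v₂ − v_p| = 0.9471 km/s.
Δv = Δv₁ + Δv₂ = 0.5963 + 0.9471 = 1.543 km/s.

Δv = 1.54 km/s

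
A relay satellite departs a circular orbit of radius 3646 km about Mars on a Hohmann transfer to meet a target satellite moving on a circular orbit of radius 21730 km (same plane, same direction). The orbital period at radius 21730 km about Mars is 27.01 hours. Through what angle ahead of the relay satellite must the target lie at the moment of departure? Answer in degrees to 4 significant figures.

From Kepler's third law T² = 4π²r³/μ at r = 21730 km, T = 27.01 hours = 27.01 × 3600 s = 97236 s: μ = 4π²r³/T² = 42843.5 km³/s².
Transfer-ellipse semi-major axis a_t = (r₁ + r₂)/2 = (3646 + 21730)/2 = 12688 km.
Transfer time t = π√(a_t³/μ) = 21692 s.
Target angular speed ω₂ = √(μ/r₂³) = 6.4618×10^-5 rad/s.
Angle swept by the target during transfer: ω₂·t = 1.4017 rad = 80.31°.
The relay satellite traverses 180° on the transfer ellipse, so the target must lead by 180° − 80.31° = 99.69°.

φ = 99.69°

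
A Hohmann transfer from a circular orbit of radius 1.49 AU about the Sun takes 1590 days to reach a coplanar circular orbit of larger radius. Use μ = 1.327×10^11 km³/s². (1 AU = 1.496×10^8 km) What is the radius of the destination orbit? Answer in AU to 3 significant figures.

In km: r₁ = 1.49 × 1.496×10^8 = 2.22904×10^8 km.
Transfer time t = 1590 days = 1.37376×10^8 s, and t = π√(a_t³/μ).
So a_t = (μ t²/π²)^(1/3) = (1.327×10^11 × (1.37376×10^8)² / π²)^(1/3) = 6.3309×10^8 km.
Since a_t = (r₁ + r₂)/2, r₂ = 2a_t − r₁ = 2×6.3309×10^8 − 2.22904×10^8 = 1.043276×10^9 km.
In AU: r₂ = 1.043276×10^9 / 1.496×10^8 = 6.97 AU.

r₂ = 6.97 AU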